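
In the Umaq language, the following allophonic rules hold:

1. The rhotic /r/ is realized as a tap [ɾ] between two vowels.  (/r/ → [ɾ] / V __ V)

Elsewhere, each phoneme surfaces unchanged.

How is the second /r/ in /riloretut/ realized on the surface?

/r/ (between /o/ and /e/): between two vowels, so rule 1 applies → [ɾ].

[ɾ]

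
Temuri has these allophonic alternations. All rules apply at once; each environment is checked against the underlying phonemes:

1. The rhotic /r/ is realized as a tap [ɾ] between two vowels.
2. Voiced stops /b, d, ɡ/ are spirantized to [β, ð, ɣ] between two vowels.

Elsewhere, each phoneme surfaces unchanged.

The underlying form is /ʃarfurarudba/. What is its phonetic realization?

[ʃarfuɾaɾudba]

/ʃ/ (word-initial): no rule targets it → [ʃ].
/a/ (between /ʃ/ and /r/) is unaffected → [a].
/r/ (between /a/ and /f/) is in the target of rule 1 but the environment (between two vowels) is not met → [r].
/f/ (between /r/ and /u/): no rule targets it → [f].
/u/ (between /f/ and /r/) is unaffected → [u].
/r/ (between /u/ and /a/): between two vowels, so rule 1 applies → [ɾ].
/a/ stays [a].
Rule 1 applies to /r/ (between /a/ and /u/: between two vowels) → [ɾ].
/u/ — not in any rule's target class → [u].
/d/ (between /u/ and /b/): rule 2 targets it, but not between two vowels → unchanged [d].
/b/ (between /d/ and /a/) fails the environment for rule 2, so it stays [b].
/a/ stays [a].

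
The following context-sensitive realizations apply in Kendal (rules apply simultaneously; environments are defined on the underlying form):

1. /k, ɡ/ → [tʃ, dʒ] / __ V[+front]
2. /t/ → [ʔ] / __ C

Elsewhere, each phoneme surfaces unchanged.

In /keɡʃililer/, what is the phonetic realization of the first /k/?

[tʃ]

/k/ (word-initial) occurs before a front vowel → [tʃ] by rule 1.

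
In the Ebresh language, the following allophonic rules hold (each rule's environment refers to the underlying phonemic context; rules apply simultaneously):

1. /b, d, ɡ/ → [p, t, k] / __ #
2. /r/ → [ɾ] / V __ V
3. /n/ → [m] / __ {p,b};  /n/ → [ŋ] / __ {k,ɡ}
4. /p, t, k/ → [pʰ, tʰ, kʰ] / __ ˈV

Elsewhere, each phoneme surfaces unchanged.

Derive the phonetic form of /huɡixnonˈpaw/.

/h/ (word-initial) is unaffected → [h].
/u/ (between /h/ and /ɡ/) is unaffected → [u].
/ɡ/ (between /u/ and /i/) fails the environment for rule 1, so it stays [ɡ].
/i/ (between /ɡ/ and /x/): no rule targets it → [i].
/x/ stays [x].
/n/ (between /x/ and /o/) is in the target of rule 3 but the environment (before a labial or velar stop) is not met → [n].
/o/ (between /n/ and /n/) is unaffected → [o].
/n/ (between /o/ and /p/) occurs before a labial or velar stop → [m] by rule 3.
/p/ (between /n/ and /a/): immediately before a stressed vowel, so rule 4 applies → [pʰ].
/a/ (between /p/ and /w/): no rule targets it → [a].
/w/ (word-final) is unaffected → [w].

[huɡixnomˈpʰaw]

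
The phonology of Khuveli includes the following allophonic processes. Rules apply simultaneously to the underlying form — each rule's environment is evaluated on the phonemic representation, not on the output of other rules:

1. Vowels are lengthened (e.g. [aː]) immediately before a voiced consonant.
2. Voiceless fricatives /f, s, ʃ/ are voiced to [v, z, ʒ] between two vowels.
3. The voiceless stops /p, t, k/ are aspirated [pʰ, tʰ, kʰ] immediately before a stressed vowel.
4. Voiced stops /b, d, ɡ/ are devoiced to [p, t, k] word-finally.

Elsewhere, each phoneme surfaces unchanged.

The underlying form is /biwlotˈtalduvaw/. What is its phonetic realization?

/b/ — word-initial; rule 4 does not apply here → [b].
/i/ (between /b/ and /w/) occurs before a voiced consonant → [iː] by rule 1.
/w/ (between /i/ and /l/): no rule targets it → [w].
/l/ (between /w/ and /o/): no rule targets it → [l].
/o/ (between /l/ and /t/): rule 1 targets it, but not before a voiced consonant → unchanged [o].
/t/ (between /o/ and /t/): rule 3 targets it, but not immediately before a stressed vowel → unchanged [t].
/t/ — between /t/ and /a/, immediately before a stressed vowel — surfaces as [tʰ] (rule 3).
/a/ — between /t/ and /l/, before a voiced consonant — surfaces as [aː] (rule 1).
/l/ (between /a/ and /d/): no rule targets it → [l].
/d/ — between /l/ and /u/; rule 4 does not apply here → [d].
/u/ (between /d/ and /v/) occurs before a voiced consonant → [uː] by rule 1.
/v/ — not in any rule's target class → [v].
/a/ — between /v/ and /w/, before a voiced consonant — surfaces as [aː] (rule 1).
/w/ (word-final) is unaffected → [w].

[biːwlotˈtʰaːlduːvaːw]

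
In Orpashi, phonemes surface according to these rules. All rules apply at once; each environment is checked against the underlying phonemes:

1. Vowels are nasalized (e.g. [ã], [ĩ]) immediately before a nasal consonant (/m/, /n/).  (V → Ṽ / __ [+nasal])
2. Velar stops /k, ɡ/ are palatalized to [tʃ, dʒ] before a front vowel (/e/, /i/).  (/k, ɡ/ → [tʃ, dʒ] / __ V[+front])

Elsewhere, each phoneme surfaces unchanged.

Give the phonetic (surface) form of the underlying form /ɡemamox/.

Rule 2 applies to /ɡ/ (word-initial: before a front vowel) → [dʒ].
/e/ (between /ɡ/ and /m/) occurs before a nasal consonant → [ẽ] by rule 1.
/m/ — not in any rule's target class → [m].
/a/ (between /m/ and /m/) occurs before a nasal consonant → [ã] by rule 1.
/m/ (between /a/ and /o/): no rule targets it → [m].
/o/ — between /m/ and /x/; rule 1 does not apply here → [o].
/x/ (word-final): no rule targets it → [x].

[dʒẽmãmox]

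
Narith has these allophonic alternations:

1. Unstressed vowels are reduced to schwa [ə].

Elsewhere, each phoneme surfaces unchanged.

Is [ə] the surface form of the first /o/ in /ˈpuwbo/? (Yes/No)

Yes

/o/ (word-final): in an unstressed syllable, so rule 1 applies → [ə].
The actual realization is [ə], which matches [ə].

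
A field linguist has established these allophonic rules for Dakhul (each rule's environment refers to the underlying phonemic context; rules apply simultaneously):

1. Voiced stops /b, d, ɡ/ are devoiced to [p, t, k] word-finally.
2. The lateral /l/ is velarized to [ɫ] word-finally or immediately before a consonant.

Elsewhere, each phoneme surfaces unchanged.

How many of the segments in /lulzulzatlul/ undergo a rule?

3

Segments that undergo a rule: /l/ → [ɫ] (rule 2); /l/ → [ɫ] (rule 2); /l/ → [ɫ] (rule 2).
All other segments surface unchanged.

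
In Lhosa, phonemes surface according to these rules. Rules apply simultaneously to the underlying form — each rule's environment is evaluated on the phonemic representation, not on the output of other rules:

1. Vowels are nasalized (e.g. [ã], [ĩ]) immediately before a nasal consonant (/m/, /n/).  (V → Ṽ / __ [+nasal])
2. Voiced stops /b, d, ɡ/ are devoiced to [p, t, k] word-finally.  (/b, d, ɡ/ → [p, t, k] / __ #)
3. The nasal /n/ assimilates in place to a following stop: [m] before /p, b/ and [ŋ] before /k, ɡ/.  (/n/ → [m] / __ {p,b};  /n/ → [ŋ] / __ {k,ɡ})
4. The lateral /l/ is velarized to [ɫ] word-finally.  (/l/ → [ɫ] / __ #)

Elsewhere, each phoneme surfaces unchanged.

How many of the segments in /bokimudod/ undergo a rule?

Segments that undergo a rule: /i/ → [ĩ] (rule 1); /d/ → [t] (rule 2).
All other segments surface unchanged.

2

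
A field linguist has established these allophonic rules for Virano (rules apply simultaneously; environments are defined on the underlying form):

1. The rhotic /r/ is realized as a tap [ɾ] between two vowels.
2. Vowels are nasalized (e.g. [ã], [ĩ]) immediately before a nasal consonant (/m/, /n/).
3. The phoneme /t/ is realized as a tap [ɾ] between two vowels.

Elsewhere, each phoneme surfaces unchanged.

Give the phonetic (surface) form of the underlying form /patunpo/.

[paɾũnpo]

/p/ (word-initial): no rule targets it → [p].
/a/ (between /p/ and /t/) is in the target of rule 2 but the environment (before a nasal consonant) is not met → [a].
Rule 3 applies to /t/ (between /a/ and /u/: between two vowels) → [ɾ].
/u/ — between /t/ and /n/, before a nasal consonant — surfaces as [ũ] (rule 2).
/n/ stays [n].
/p/ stays [p].
/o/ — word-final; rule 2 does not apply here → [o].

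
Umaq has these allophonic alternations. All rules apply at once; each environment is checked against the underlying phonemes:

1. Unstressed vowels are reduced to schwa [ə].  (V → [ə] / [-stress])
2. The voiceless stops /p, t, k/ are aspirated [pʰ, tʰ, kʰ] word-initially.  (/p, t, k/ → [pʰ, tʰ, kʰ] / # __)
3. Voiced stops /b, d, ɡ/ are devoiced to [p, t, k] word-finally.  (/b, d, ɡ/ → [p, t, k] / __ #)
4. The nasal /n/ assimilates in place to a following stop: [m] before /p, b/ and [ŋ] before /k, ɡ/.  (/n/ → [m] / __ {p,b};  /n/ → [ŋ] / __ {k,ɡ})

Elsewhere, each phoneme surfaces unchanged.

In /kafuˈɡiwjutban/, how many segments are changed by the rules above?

5

Segments that undergo a rule: /k/ → [kʰ] (rule 2); /a/ → [ə] (rule 1); /u/ → [ə] (rule 1); /u/ → [ə] (rule 1); /a/ → [ə] (rule 1).
All other segments surface unchanged.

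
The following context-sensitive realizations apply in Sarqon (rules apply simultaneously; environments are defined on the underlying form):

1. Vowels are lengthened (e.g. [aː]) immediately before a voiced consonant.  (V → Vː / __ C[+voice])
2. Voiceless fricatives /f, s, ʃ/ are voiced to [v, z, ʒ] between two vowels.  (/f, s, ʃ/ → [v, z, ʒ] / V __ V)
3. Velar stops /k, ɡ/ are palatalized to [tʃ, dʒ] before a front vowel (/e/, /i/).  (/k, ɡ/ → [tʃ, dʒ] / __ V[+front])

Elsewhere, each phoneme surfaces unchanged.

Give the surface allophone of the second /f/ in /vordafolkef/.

/f/ (word-final) is in the target of rule 2 but the environment (between two vowels) is not met → [f].

[f]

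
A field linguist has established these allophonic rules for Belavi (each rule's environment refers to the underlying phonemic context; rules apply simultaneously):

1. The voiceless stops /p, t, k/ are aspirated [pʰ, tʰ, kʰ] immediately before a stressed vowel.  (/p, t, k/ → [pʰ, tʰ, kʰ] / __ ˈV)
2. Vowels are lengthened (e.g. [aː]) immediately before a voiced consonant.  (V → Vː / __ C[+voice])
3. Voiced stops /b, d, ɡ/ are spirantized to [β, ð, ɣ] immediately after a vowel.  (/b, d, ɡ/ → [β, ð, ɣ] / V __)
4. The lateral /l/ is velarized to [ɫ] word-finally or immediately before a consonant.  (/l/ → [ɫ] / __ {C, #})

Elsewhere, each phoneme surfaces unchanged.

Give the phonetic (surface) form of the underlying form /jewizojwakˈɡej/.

[jeːwiːzoːjwakˈɡeːj]

/j/ (word-initial) is unaffected → [j].
/e/ (between /j/ and /w/): before a voiced consonant, so rule 2 applies → [eː].
/w/ — not in any rule's target class → [w].
/i/ (between /w/ and /z/) occurs before a voiced consonant → [iː] by rule 2.
/z/ — not in any rule's target class → [z].
Rule 2 applies to /o/ (between /z/ and /j/: before a voiced consonant) → [oː].
/j/ stays [j].
/w/ (between /j/ and /a/) is unaffected → [w].
/a/ (between /w/ and /k/) is in the target of rule 2 but the environment (before a voiced consonant) is not met → [a].
/k/ (between /a/ and /ɡ/): rule 1 targets it, but not immediately before a stressed vowel → unchanged [k].
/ɡ/ (between /k/ and /e/) fails the environment for rule 3, so it stays [ɡ].
/e/ (between /ɡ/ and /j/) occurs before a voiced consonant → [eː] by rule 2.
/j/ (word-final): no rule targets it → [j].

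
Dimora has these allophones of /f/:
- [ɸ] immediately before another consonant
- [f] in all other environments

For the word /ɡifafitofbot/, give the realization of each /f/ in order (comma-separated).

[f], [f], [ɸ]

Occurrence 1 (position 3): no conditioning environment matches → elsewhere allophone [f].
Occurrence 2 (position 5): no conditioning environment matches → elsewhere allophone [f].
Occurrence 3 (position 9): immediately before another consonant → [ɸ].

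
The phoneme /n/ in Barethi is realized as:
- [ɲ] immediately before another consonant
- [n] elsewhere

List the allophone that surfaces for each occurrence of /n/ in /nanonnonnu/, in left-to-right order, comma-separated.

[n], [n], [ɲ], [n], [ɲ], [n]

Occurrence 1 (position 1): no conditioning environment matches → elsewhere allophone [n].
Occurrence 2 (position 3): no conditioning environment matches → elsewhere allophone [n].
Occurrence 3 (position 5): immediately before another consonant → [ɲ].
Occurrence 4 (position 6): no conditioning environment matches → elsewhere allophone [n].
Occurrence 5 (position 8): immediately before another consonant → [ɲ].
Occurrence 6 (position 9): no conditioning environment matches → elsewhere allophone [n].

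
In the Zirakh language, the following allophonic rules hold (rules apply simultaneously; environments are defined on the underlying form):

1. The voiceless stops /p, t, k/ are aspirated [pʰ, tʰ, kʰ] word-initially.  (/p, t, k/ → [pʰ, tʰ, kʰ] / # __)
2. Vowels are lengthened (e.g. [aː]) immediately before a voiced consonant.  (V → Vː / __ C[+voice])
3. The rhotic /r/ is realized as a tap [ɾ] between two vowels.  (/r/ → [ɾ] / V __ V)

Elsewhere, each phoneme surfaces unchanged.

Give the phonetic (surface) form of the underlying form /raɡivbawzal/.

/r/ — word-initial; rule 3 does not apply here → [r].
/a/ — between /r/ and /ɡ/, before a voiced consonant — surfaces as [aː] (rule 2).
/ɡ/ — not in any rule's target class → [ɡ].
/i/ — between /ɡ/ and /v/, before a voiced consonant — surfaces as [iː] (rule 2).
/v/ (between /i/ and /b/) is unaffected → [v].
/b/ stays [b].
/a/ (between /b/ and /w/) occurs before a voiced consonant → [aː] by rule 2.
/w/ — not in any rule's target class → [w].
/z/ stays [z].
/a/ (between /z/ and /l/): before a voiced consonant, so rule 2 applies → [aː].
/l/ (word-final): no rule targets it → [l].

[raːɡiːvbaːwzaːl]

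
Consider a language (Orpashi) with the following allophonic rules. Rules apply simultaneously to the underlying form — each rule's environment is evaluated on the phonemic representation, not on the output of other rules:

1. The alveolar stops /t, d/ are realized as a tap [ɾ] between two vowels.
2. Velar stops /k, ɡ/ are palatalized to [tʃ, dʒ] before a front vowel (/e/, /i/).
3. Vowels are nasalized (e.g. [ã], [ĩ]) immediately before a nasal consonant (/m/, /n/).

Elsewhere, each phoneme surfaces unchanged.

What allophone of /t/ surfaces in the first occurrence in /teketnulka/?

[t]

/t/ (word-initial) is in the target of rule 1 but the environment (between two vowels) is not met → [t].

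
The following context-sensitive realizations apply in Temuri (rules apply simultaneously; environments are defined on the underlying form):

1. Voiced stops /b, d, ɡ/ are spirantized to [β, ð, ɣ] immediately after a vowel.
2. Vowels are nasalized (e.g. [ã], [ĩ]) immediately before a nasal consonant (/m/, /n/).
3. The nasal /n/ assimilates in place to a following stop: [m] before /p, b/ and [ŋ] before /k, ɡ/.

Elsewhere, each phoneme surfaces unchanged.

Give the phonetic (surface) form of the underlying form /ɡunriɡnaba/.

/ɡ/ (word-initial) is in the target of rule 1 but the environment (immediately after a vowel) is not met → [ɡ].
/u/ — between /ɡ/ and /n/, before a nasal consonant — surfaces as [ũ] (rule 2).
/n/ — between /u/ and /r/; rule 3 does not apply here → [n].
/r/ (between /n/ and /i/): no rule targets it → [r].
/i/ — between /r/ and /ɡ/; rule 2 does not apply here → [i].
/ɡ/ (between /i/ and /n/) occurs immediately after a vowel → [ɣ] by rule 1.
/n/ (between /ɡ/ and /a/): rule 3 targets it, but not before a labial or velar stop → unchanged [n].
/a/ (between /n/ and /b/) fails the environment for rule 2, so it stays [a].
Rule 1 applies to /b/ (between /a/ and /a/: immediately after a vowel) → [β].
/a/ (word-final) fails the environment for rule 2, so it stays [a].

[ɡũnriɣnaβa]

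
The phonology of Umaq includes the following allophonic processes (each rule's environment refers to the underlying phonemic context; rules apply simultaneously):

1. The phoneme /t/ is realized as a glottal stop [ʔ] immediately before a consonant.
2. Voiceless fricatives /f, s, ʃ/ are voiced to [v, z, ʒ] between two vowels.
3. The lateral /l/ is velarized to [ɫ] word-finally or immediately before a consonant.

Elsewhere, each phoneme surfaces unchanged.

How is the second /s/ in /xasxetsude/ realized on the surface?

/s/ — between /t/ and /u/; rule 2 does not apply here → [s].

[s]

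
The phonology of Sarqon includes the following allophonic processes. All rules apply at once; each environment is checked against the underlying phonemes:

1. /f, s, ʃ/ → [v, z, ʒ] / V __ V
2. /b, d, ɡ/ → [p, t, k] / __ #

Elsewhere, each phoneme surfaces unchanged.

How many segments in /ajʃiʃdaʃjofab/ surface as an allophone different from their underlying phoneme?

Segments that undergo a rule: /f/ → [v] (rule 1); /b/ → [p] (rule 2).
All other segments surface unchanged.

2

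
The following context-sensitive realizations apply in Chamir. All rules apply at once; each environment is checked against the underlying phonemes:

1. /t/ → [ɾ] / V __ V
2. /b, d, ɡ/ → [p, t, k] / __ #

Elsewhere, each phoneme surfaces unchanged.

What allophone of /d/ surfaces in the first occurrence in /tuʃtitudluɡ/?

[d]

/d/ (between /u/ and /l/) is in the target of rule 2 but the environment (word-finally) is not met → [d].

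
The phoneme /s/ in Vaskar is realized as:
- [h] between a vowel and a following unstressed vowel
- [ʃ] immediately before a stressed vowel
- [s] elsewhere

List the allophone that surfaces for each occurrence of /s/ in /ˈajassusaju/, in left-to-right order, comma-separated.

Occurrence 1 (position 4): no conditioning environment matches → elsewhere allophone [s].
Occurrence 2 (position 5): no conditioning environment matches → elsewhere allophone [s].
Occurrence 3 (position 7): between a vowel and a following unstressed vowel → [h].

[s], [s], [h]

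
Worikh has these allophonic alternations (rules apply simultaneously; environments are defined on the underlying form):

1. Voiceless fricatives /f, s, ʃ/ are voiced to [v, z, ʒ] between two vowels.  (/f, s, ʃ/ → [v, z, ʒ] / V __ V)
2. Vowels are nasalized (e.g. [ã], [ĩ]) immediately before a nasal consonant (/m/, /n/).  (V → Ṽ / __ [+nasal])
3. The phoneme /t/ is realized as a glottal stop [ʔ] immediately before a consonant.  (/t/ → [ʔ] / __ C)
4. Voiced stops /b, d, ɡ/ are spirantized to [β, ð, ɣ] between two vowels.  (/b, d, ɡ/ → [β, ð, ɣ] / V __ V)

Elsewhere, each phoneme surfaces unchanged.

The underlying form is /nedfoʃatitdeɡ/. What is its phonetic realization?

[nedfoʒatiʔdeɡ]

/n/ stays [n].
/e/ (between /n/ and /d/): rule 2 targets it, but not before a nasal consonant → unchanged [e].
/d/ — between /e/ and /f/; rule 4 does not apply here → [d].
/f/ (between /d/ and /o/) is in the target of rule 1 but the environment (between two vowels) is not met → [f].
/o/ — between /f/ and /ʃ/; rule 2 does not apply here → [o].
/ʃ/ (between /o/ and /a/): between two vowels, so rule 1 applies → [ʒ].
/a/ (between /ʃ/ and /t/) fails the environment for rule 2, so it stays [a].
/t/ (between /a/ and /i/): rule 3 targets it, but not immediately before a consonant → unchanged [t].
/i/ (between /t/ and /t/) fails the environment for rule 2, so it stays [i].
Rule 3 applies to /t/ (between /i/ and /d/: immediately before a consonant) → [ʔ].
/d/ (between /t/ and /e/) fails the environment for rule 4, so it stays [d].
/e/ (between /d/ and /ɡ/) is in the target of rule 2 but the environment (before a nasal consonant) is not met → [e].
/ɡ/ (word-final): rule 4 targets it, but not between two vowels → unchanged [ɡ].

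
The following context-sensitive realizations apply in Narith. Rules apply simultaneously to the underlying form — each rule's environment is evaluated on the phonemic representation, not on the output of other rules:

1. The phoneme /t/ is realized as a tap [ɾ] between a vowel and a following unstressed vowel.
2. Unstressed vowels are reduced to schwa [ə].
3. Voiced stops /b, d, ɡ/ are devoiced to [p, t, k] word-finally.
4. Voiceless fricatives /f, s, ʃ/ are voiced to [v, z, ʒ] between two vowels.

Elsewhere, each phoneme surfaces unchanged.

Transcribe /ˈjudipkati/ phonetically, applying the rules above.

/j/ stays [j].
/u/ (between /j/ and /d/) is in the target of rule 2 but the environment (in an unstressed syllable) is not met → [u].
/d/ (between /u/ and /i/) is in the target of rule 3 but the environment (word-finally) is not met → [d].
/i/ — between /d/ and /p/, in an unstressed syllable — surfaces as [ə] (rule 2).
/p/ — not in any rule's target class → [p].
/k/ (between /p/ and /a/) is unaffected → [k].
/a/ (between /k/ and /t/): in an unstressed syllable, so rule 2 applies → [ə].
/t/ (between /a/ and /i/) occurs between a vowel and a following unstressed vowel → [ɾ] by rule 1.
/i/ — word-final, in an unstressed syllable — surfaces as [ə] (rule 2).

[ˈjudəpkəɾə]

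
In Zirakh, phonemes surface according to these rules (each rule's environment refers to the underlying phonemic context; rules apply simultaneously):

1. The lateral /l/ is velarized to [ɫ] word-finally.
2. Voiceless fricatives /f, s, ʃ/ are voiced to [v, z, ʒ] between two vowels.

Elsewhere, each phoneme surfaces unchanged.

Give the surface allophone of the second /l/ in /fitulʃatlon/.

[l]

/l/ (between /t/ and /o/) fails the environment for rule 1, so it stays [l].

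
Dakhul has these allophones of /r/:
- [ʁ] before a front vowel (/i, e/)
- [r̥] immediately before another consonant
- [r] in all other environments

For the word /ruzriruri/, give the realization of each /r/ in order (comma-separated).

Occurrence 1 (position 1): no conditioning environment matches → elsewhere allophone [r].
Occurrence 2 (position 4): before a front vowel (/i, e/) → [ʁ].
Occurrence 3 (position 6): no conditioning environment matches → elsewhere allophone [r].
Occurrence 4 (position 8): before a front vowel (/i, e/) → [ʁ].

[r], [ʁ], [r], [ʁ]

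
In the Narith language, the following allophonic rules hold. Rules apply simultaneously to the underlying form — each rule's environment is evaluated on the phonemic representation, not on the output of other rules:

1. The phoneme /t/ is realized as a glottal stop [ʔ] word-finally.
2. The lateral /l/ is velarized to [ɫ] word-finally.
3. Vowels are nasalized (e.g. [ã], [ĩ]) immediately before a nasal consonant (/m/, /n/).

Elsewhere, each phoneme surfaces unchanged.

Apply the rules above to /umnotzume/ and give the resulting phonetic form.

[ũmnotzũme]

/u/ meets the environment for rule 3 (before a nasal consonant) → [ũ].
/m/ — not in any rule's target class → [m].
/n/ stays [n].
/o/ — between /n/ and /t/; rule 3 does not apply here → [o].
/t/ (between /o/ and /z/) fails the environment for rule 1, so it stays [t].
/z/ (between /t/ and /u/): no rule targets it → [z].
/u/ (between /z/ and /m/): before a nasal consonant, so rule 3 applies → [ũ].
/m/ — not in any rule's target class → [m].
/e/ — word-final; rule 3 does not apply here → [e].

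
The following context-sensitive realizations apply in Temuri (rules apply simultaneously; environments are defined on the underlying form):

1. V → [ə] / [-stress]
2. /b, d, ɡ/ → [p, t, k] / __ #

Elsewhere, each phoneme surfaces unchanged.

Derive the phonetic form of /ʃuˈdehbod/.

[ʃəˈdehbət]

/ʃ/ (word-initial): no rule targets it → [ʃ].
Rule 1 applies to /u/ (between /ʃ/ and /d/: in an unstressed syllable) → [ə].
/d/ — between /u/ and /e/; rule 2 does not apply here → [d].
/e/ (between /d/ and /h/) is in the target of rule 1 but the environment (in an unstressed syllable) is not met → [e].
/h/ stays [h].
/b/ (between /h/ and /o/) is in the target of rule 2 but the environment (word-finally) is not met → [b].
/o/ (between /b/ and /d/): in an unstressed syllable, so rule 1 applies → [ə].
/d/ (word-final): word-finally, so rule 2 applies → [t].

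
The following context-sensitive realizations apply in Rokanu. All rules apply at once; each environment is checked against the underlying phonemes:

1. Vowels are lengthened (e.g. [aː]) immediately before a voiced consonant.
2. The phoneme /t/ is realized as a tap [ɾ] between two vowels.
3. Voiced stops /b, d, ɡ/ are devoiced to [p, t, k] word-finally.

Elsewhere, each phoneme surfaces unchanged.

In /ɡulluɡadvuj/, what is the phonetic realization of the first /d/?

/d/ (between /a/ and /v/) is in the target of rule 3 but the environment (word-finally) is not met → [d].

[d]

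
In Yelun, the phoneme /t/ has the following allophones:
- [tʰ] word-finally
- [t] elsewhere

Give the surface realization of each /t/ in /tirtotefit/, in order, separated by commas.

Occurrence 1 (position 1): no conditioning environment matches → elsewhere allophone [t].
Occurrence 2 (position 4): no conditioning environment matches → elsewhere allophone [t].
Occurrence 3 (position 6): no conditioning environment matches → elsewhere allophone [t].
Occurrence 4 (position 10): word-finally → [tʰ].

[t], [t], [t], [tʰ]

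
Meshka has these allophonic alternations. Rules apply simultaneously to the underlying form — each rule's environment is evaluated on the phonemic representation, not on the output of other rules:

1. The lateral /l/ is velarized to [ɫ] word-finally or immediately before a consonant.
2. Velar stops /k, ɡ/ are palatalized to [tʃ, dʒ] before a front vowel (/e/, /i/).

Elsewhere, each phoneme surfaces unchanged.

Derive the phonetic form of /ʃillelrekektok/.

[ʃiɫleɫretʃektok]

/ʃ/ (word-initial): no rule targets it → [ʃ].
/i/ stays [i].
/l/ — between /i/ and /l/, word-finally or immediately before a consonant — surfaces as [ɫ] (rule 1).
/l/ (between /l/ and /e/) fails the environment for rule 1, so it stays [l].
/e/ — not in any rule's target class → [e].
/l/ meets the environment for rule 1 (word-finally or immediately before a consonant) → [ɫ].
/r/ (between /l/ and /e/): no rule targets it → [r].
/e/ (between /r/ and /k/): no rule targets it → [e].
/k/ (between /e/ and /e/) occurs before a front vowel → [tʃ] by rule 2.
/e/ (between /k/ and /k/) is unaffected → [e].
/k/ (between /e/ and /t/): rule 2 targets it, but not before a front vowel → unchanged [k].
/t/ stays [t].
/o/ (between /t/ and /k/): no rule targets it → [o].
/k/ (word-final) is in the target of rule 2 but the environment (before a front vowel) is not met → [k].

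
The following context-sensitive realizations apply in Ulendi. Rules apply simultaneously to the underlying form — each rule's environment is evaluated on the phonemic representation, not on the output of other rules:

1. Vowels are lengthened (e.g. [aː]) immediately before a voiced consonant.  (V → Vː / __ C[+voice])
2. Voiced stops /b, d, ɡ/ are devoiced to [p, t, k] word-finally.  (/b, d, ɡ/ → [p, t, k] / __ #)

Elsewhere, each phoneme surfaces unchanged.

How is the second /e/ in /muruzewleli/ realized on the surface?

/e/ — between /l/ and /l/, before a voiced consonant — surfaces as [eː] (rule 1).

[eː]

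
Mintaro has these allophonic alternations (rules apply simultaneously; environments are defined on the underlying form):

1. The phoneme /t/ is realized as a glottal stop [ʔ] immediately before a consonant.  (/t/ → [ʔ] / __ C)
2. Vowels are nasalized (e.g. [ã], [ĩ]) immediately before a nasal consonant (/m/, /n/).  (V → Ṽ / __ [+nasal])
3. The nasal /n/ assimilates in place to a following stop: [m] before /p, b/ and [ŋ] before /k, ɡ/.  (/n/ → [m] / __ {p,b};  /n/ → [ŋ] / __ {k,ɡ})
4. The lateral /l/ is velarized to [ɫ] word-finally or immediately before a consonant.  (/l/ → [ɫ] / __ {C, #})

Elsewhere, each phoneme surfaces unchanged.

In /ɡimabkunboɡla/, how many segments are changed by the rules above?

Segments that undergo a rule: /i/ → [ĩ] (rule 2); /u/ → [ũ] (rule 2); /n/ → [m] (rule 3).
All other segments surface unchanged.

3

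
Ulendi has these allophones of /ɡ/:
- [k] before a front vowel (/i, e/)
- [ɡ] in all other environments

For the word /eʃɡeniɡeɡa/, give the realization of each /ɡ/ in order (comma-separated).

Occurrence 1 (position 3): before a front vowel (/i, e/) → [k].
Occurrence 2 (position 7): before a front vowel (/i, e/) → [k].
Occurrence 3 (position 9): no conditioning environment matches → elsewhere allophone [ɡ].

[k], [k], [ɡ]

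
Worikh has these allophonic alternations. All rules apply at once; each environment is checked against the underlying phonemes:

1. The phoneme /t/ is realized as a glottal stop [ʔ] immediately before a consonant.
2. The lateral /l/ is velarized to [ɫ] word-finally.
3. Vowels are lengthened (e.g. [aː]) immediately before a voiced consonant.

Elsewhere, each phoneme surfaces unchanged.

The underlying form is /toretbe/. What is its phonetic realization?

/t/ — word-initial; rule 1 does not apply here → [t].
Rule 3 applies to /o/ (between /t/ and /r/: before a voiced consonant) → [oː].
/e/ (between /r/ and /t/): rule 3 targets it, but not before a voiced consonant → unchanged [e].
/t/ — between /e/ and /b/, immediately before a consonant — surfaces as [ʔ] (rule 1).
/e/ (word-final): rule 3 targets it, but not before a voiced consonant → unchanged [e].

[toːreʔbe]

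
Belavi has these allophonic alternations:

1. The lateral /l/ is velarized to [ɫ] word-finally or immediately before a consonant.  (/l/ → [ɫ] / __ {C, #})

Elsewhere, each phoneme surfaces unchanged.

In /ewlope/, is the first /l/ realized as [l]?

Yes

/l/ (between /w/ and /o/) fails the environment for rule 1, so it stays [l].
The actual realization is [l], which matches [l].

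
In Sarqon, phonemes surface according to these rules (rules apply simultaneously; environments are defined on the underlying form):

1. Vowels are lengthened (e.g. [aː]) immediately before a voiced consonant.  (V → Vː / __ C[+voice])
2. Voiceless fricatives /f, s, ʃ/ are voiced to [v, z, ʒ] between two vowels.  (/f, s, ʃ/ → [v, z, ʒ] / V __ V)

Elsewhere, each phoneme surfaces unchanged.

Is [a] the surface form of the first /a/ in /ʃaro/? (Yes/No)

/a/ — between /ʃ/ and /r/, before a voiced consonant — surfaces as [aː] (rule 1).
The actual realization is [aː], not [a].

No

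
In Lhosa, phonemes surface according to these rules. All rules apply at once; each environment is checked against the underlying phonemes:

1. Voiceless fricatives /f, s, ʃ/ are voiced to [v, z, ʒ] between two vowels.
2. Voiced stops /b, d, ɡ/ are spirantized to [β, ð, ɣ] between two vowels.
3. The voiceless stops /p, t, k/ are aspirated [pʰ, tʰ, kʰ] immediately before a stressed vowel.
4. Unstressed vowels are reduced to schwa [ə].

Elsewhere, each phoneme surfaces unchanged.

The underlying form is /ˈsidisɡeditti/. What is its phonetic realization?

[ˈsiðəsɡəðəttə]

/s/ — word-initial; rule 1 does not apply here → [s].
/i/ (between /s/ and /d/) fails the environment for rule 4, so it stays [i].
Rule 2 applies to /d/ (between /i/ and /i/: between two vowels) → [ð].
/i/ (between /d/ and /s/): in an unstressed syllable, so rule 4 applies → [ə].
/s/ (between /i/ and /ɡ/) fails the environment for rule 1, so it stays [s].
/ɡ/ — between /s/ and /e/; rule 2 does not apply here → [ɡ].
Rule 4 applies to /e/ (between /ɡ/ and /d/: in an unstressed syllable) → [ə].
/d/ (between /e/ and /i/) occurs between two vowels → [ð] by rule 2.
/i/ (between /d/ and /t/) occurs in an unstressed syllable → [ə] by rule 4.
/t/ (between /i/ and /t/): rule 3 targets it, but not immediately before a stressed vowel → unchanged [t].
/t/ — between /t/ and /i/; rule 3 does not apply here → [t].
/i/ (word-final) occurs in an unstressed syllable → [ə] by rule 4.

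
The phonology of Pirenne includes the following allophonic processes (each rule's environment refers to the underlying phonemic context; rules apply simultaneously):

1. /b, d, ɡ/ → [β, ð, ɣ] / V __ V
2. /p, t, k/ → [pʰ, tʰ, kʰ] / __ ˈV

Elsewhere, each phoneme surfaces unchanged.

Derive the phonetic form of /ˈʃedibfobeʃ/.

/ʃ/ (word-initial): no rule targets it → [ʃ].
/e/ — not in any rule's target class → [e].
Rule 1 applies to /d/ (between /e/ and /i/: between two vowels) → [ð].
/i/ (between /d/ and /b/): no rule targets it → [i].
/b/ (between /i/ and /f/) is in the target of rule 1 but the environment (between two vowels) is not met → [b].
/f/ stays [f].
/o/ stays [o].
/b/ meets the environment for rule 1 (between two vowels) → [β].
/e/ (between /b/ and /ʃ/) is unaffected → [e].
/ʃ/ (word-final): no rule targets it → [ʃ].

[ˈʃeðibfoβeʃ]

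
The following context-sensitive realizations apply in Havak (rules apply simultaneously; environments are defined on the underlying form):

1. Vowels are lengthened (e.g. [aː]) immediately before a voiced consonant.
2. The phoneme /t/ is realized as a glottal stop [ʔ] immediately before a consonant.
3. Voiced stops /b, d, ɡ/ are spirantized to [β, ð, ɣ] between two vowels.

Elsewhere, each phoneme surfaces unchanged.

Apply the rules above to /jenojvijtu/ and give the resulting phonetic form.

/j/ — not in any rule's target class → [j].
/e/ (between /j/ and /n/) occurs before a voiced consonant → [eː] by rule 1.
/n/ stays [n].
/o/ (between /n/ and /j/): before a voiced consonant, so rule 1 applies → [oː].
/j/ stays [j].
/v/ — not in any rule's target class → [v].
Rule 1 applies to /i/ (between /v/ and /j/: before a voiced consonant) → [iː].
/j/ (between /i/ and /t/) is unaffected → [j].
/t/ (between /j/ and /u/): rule 2 targets it, but not immediately before a consonant → unchanged [t].
/u/ (word-final) fails the environment for rule 1, so it stays [u].

[jeːnoːjviːjtu]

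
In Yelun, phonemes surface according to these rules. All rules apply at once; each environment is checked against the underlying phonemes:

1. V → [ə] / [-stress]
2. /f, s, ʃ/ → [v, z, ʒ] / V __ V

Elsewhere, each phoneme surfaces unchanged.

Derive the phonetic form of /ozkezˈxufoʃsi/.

/o/ (word-initial) occurs in an unstressed syllable → [ə] by rule 1.
/z/ — not in any rule's target class → [z].
/k/ — not in any rule's target class → [k].
Rule 1 applies to /e/ (between /k/ and /z/: in an unstressed syllable) → [ə].
/z/ (between /e/ and /x/): no rule targets it → [z].
/x/ — not in any rule's target class → [x].
/u/ — between /x/ and /f/; rule 1 does not apply here → [u].
/f/ (between /u/ and /o/) occurs between two vowels → [v] by rule 2.
/o/ meets the environment for rule 1 (in an unstressed syllable) → [ə].
/ʃ/ — between /o/ and /s/; rule 2 does not apply here → [ʃ].
/s/ (between /ʃ/ and /i/) fails the environment for rule 2, so it stays [s].
/i/ (word-final): in an unstressed syllable, so rule 1 applies → [ə].

[əzkəzˈxuvəʃsə]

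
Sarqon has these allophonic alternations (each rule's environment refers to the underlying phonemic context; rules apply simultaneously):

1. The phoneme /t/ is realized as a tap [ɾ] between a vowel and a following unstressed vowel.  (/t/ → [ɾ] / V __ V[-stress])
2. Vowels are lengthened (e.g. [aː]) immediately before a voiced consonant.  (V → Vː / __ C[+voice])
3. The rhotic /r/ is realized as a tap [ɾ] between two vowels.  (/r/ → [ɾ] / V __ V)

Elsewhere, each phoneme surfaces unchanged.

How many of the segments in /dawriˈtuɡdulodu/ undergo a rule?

Segments that undergo a rule: /a/ → [aː] (rule 2); /u/ → [uː] (rule 2); /u/ → [uː] (rule 2); /o/ → [oː] (rule 2).
All other segments surface unchanged.

4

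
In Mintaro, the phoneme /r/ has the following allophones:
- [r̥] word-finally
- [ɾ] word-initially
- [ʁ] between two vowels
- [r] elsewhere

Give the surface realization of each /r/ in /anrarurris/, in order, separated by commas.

Occurrence 1 (position 3): no conditioning environment matches → elsewhere allophone [r].
Occurrence 2 (position 5): between two vowels → [ʁ].
Occurrence 3 (position 7): no conditioning environment matches → elsewhere allophone [r].
Occurrence 4 (position 8): no conditioning environment matches → elsewhere allophone [r].

[r], [ʁ], [r], [r]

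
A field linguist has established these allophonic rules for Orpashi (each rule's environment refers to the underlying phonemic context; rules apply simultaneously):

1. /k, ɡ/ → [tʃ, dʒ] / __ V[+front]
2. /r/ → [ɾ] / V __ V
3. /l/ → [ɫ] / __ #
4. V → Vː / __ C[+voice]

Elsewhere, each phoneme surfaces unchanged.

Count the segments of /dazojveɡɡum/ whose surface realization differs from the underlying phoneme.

4

Segments that undergo a rule: /a/ → [aː] (rule 4); /o/ → [oː] (rule 4); /e/ → [eː] (rule 4); /u/ → [uː] (rule 4).
All other segments surface unchanged.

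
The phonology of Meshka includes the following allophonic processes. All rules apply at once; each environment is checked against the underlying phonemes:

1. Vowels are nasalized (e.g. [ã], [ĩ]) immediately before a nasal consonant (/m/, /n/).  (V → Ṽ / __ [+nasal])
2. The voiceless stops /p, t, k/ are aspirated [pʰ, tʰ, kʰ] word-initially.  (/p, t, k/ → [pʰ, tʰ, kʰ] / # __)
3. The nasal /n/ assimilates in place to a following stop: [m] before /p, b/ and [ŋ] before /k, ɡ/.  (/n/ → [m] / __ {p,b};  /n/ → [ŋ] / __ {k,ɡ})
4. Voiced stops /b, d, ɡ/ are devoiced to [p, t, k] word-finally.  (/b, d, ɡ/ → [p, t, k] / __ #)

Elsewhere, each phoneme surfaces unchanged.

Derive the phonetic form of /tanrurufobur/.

/t/ (word-initial): word-initially, so rule 2 applies → [tʰ].
/a/ (between /t/ and /n/): before a nasal consonant, so rule 1 applies → [ã].
/n/ (between /a/ and /r/): rule 3 targets it, but not before a labial or velar stop → unchanged [n].
/r/ — not in any rule's target class → [r].
/u/ — between /r/ and /r/; rule 1 does not apply here → [u].
/r/ stays [r].
/u/ (between /r/ and /f/): rule 1 targets it, but not before a nasal consonant → unchanged [u].
/f/ stays [f].
/o/ (between /f/ and /b/): rule 1 targets it, but not before a nasal consonant → unchanged [o].
/b/ (between /o/ and /u/) fails the environment for rule 4, so it stays [b].
/u/ (between /b/ and /r/): rule 1 targets it, but not before a nasal consonant → unchanged [u].
/r/ (word-final) is unaffected → [r].

[tʰãnrurufobur]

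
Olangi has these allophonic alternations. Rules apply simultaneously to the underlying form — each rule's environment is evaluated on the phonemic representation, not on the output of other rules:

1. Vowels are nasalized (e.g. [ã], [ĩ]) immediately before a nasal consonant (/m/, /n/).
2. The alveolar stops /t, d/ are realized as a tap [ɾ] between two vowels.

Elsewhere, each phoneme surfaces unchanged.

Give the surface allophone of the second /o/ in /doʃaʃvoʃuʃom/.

/o/ — between /v/ and /ʃ/; rule 1 does not apply here → [o].

[o]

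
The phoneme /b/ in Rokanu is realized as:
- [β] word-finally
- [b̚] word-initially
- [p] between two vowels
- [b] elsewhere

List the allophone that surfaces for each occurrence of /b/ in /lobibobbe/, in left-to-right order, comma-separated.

Occurrence 1 (position 3): between two vowels → [p].
Occurrence 2 (position 5): between two vowels → [p].
Occurrence 3 (position 7): no conditioning environment matches → elsewhere allophone [b].
Occurrence 4 (position 8): no conditioning environment matches → elsewhere allophone [b].

[p], [p], [b], [b]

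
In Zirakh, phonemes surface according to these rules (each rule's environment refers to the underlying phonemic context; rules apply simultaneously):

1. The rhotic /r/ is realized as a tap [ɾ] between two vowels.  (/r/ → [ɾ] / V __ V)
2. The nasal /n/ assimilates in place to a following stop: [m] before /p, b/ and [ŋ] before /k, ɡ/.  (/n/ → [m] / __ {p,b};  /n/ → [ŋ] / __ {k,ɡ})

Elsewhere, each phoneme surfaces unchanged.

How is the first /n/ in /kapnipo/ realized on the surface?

[n]

/n/ (between /p/ and /i/) is in the target of rule 2 but the environment (before a labial or velar stop) is not met → [n].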